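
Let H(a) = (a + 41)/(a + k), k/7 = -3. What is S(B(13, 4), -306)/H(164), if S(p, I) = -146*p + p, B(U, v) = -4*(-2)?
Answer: -33176/41 ≈ -809.17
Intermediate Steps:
k = -21 (k = 7*(-3) = -21)
B(U, v) = 8
S(p, I) = -145*p
H(a) = (41 + a)/(-21 + a) (H(a) = (a + 41)/(a - 21) = (41 + a)/(-21 + a))
S(B(13, 4), -306)/H(164) = (-145*8)/(((41 + 164)/(-21 + 164))) = -1160/(205/143) = -1160/((1/143)*205) = -1160/205/143 = -1160*143/205 = -33176/41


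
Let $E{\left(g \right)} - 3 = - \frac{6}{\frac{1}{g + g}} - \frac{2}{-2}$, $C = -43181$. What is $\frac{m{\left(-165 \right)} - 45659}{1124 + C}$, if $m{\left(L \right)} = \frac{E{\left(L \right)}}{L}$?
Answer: $\frac{7535719}{6939405} \approx 1.0859$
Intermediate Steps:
$E{\left(g \right)} = 4 - 12 g$ ($E{\left(g \right)} = 3 - \left(-1 + 12 g\right) = 4 - 12 g$)
$m{\left(L \right)} = \frac{4 - 12 L}{L}$
$\frac{m{\left(-165 \right)} - 45659}{1124 + C} = \frac{\left(-12 + \frac{4}{-165}\right) - 45659}{1124 - 43181} = \frac{\left(-12 + 4 \left(- \frac{1}{165}\right)\right) - 45659}{-42057} = \left(\left(-12 - \frac{4}{165}\right) - 45659\right) \left(- \frac{1}{42057}\right) = \left(- \frac{1984}{165} - 45659\right) \left(- \frac{1}{42057}\right) = \left(- \frac{7535719}{165}\right) \left(- \frac{1}{42057}\right) = \frac{7535719}{6939405}$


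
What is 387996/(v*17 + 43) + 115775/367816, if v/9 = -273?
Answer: -2223875953/247540168 ≈ -8.9839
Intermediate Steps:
v = -2457 (v = 9*(-273) = -2457)
387996/(v*17 + 43) + 115775/367816 = 387996/(-2457*17 + 43) + 115775/367816 = 387996/(-41769 + 43) + 115775*(1/367816) = 387996/(-41726) + 115775/367816 = 387996*(-1/41726) + 115775/367816 = -6258/673 + 115775/367816 = -2223875953/247540168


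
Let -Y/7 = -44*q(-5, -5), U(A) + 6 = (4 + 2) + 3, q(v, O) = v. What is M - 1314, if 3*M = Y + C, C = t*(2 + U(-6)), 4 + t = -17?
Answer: -5587/3 ≈ -1862.3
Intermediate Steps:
t = -21 (t = -4 - 17 = -21)
U(A) = 3 (U(A) = -6 + ((4 + 2) + 3) = -6 + (6 + 3) = -6 + 9 = 3)
C = -105 (C = -21*(2 + 3) = -21*5 = -105)
Y = -1540 (Y = -(-308)*(-5) = -7*220 = -1540)
M = -1645/3 (M = (-1540 - 105)/3 = (⅓)*(-1645) = -1645/3 ≈ -548.33)
M - 1314 = -1645/3 - 1314 = -5587/3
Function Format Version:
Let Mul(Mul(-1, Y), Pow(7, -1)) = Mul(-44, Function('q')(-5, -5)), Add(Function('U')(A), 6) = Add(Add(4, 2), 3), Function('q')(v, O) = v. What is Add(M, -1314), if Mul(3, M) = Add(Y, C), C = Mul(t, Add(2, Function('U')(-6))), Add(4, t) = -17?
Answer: Rational(-5587, 3) ≈ -1862.3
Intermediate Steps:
t = -21 (t = Add(-4, -17) = -21)
Function('U')(A) = 3 (Function('U')(A) = Add(-6, Add(Add(4, 2), 3)) = Add(-6, Add(6, 3)) = Add(-6, 9) = 3)
C = -105 (C = Mul(-21, Add(2, 3)) = Mul(-21, 5) = -105)
Y = -1540 (Y = Mul(-7, Mul(-44, -5)) = Mul(-7, 220) = -1540)
M = Rational(-1645, 3) (M = Mul(Rational(1, 3), Add(-1540, -105)) = Mul(Rational(1, 3), -1645) = Rational(-1645, 3) ≈ -548.33)
Add(M, -1314) = Add(Rational(-1645, 3), -1314) = Rational(-5587, 3)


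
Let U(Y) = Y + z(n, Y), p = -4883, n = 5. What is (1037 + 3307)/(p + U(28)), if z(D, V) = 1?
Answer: -724/809 ≈ -0.89493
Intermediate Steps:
U(Y) = 1 + Y (U(Y) = Y + 1 = 1 + Y)
(1037 + 3307)/(p + U(28)) = (1037 + 3307)/(-4883 + (1 + 28)) = 4344/(-4883 + 29) = 4344/(-4854) = 4344*(-1/4854) = -724/809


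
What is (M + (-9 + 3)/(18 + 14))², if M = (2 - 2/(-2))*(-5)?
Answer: 59049/256 ≈ 230.66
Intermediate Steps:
M = -15 (M = (2 - 2*(-½))*(-5) = (2 + 1)*(-5) = 3*(-5) = -15)
(M + (-9 + 3)/(18 + 14))² = (-15 + (-9 + 3)/(18 + 14))² = (-15 - 6/32)² = (-15 - 6*1/32)² = (-15 - 3/16)² = (-243/16)² = 59049/256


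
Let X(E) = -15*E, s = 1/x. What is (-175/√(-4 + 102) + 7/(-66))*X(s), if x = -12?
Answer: -35/264 - 125*√2/8 ≈ -22.230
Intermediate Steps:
s = -1/12 (s = 1/(-12) = -1/12 ≈ -0.083333)
(-175/√(-4 + 102) + 7/(-66))*X(s) = (-175/√(-4 + 102) + 7/(-66))*(-15*(-1/12)) = (-175*√2/14 + 7*(-1/66))*(5/4) = (-175*√2/14 - 7/66)*(5/4) = (-25*√2/2 - 7/66)*(5/4) = (-7/66 - 25*√2/2)*(5/4) = -35/264 - 125*√2/8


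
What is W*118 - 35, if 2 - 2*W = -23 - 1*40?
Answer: 3800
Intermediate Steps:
W = 65/2 (W = 1 - (-23 - 1*40)/2 = 1 - (-23 - 40)/2 = 1 - ½*(-63) = 1 + 63/2 = 65/2 ≈ 32.500)
W*118 - 35 = (65/2)*118 - 35 = 3835 - 35 = 3800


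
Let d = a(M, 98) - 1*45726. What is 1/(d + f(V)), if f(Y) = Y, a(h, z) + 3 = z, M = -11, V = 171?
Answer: -1/45460 ≈ -2.1997e-5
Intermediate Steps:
a(h, z) = -3 + z
d = -45631 (d = (-3 + 98) - 1*45726 = 95 - 45726 = -45631)
1/(d + f(V)) = 1/(-45631 + 171) = 1/(-45460) = -1/45460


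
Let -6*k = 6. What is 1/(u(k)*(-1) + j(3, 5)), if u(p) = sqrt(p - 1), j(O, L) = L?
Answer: 5/27 + I*sqrt(2)/27 ≈ 0.18519 + 0.052378*I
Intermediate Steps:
k = -1 (k = -1/6*6 = -1)
u(p) = sqrt(-1 + p)
1/(u(k)*(-1) + j(3, 5)) = 1/(sqrt(-1 - 1)*(-1) + 5) = 1/(sqrt(-2)*(-1) + 5) = 1/((I*sqrt(2))*(-1) + 5) = 1/(-I*sqrt(2) + 5) = 1/(5 - I*sqrt(2))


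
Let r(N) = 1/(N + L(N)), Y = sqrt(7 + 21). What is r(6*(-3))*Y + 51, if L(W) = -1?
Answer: 51 - 2*sqrt(7)/19 ≈ 50.721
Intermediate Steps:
Y = 2*sqrt(7) (Y = sqrt(28) = 2*sqrt(7) ≈ 5.2915)
r(N) = 1/(-1 + N) (r(N) = 1/(N - 1) = 1/(-1 + N))
r(6*(-3))*Y + 51 = (2*sqrt(7))/(-1 + 6*(-3)) + 51 = (2*sqrt(7))/(-1 - 18) + 51 = (2*sqrt(7))/(-19) + 51 = -2*sqrt(7)/19 + 51 = 51 - 2*sqrt(7)/19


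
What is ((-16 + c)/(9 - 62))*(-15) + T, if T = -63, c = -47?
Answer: -4284/53 ≈ -80.830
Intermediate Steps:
((-16 + c)/(9 - 62))*(-15) + T = ((-16 - 47)/(9 - 62))*(-15) - 63 = -63/(-53)*(-15) - 63 = -63*(-1/53)*(-15) - 63 = (63/53)*(-15) - 63 = -945/53 - 63 = -4284/53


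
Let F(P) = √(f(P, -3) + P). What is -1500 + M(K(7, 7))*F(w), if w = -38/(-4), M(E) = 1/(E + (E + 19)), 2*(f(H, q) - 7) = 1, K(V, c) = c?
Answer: -1500 + √17/33 ≈ -1499.9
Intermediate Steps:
f(H, q) = 15/2 (f(H, q) = 7 + (½)*1 = 7 + ½ = 15/2)
M(E) = 1/(19 + 2*E) (M(E) = 1/(E + (19 + E)) = 1/(19 + 2*E))
w = 19/2 (w = -38*(-¼) = 19/2 ≈ 9.5000)
F(P) = √(15/2 + P)
-1500 + M(K(7, 7))*F(w) = -1500 + (√(30 + 4*(19/2))/2)/(19 + 2*7) = -1500 + (√(30 + 38)/2)/(19 + 14) = -1500 + (√68/2)/33 = -1500 + ((2*√17)/2)/33 = -1500 + √17/33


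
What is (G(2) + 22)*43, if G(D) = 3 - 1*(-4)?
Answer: 1247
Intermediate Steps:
G(D) = 7 (G(D) = 3 + 4 = 7)
(G(2) + 22)*43 = (7 + 22)*43 = 29*43 = 1247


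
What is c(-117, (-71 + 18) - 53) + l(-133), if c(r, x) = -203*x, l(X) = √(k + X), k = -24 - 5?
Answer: 21518 + 9*I*√2 ≈ 21518.0 + 12.728*I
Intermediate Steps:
k = -29
l(X) = √(-29 + X)
c(-117, (-71 + 18) - 53) + l(-133) = -203*((-71 + 18) - 53) + √(-29 - 133) = -203*(-53 - 53) + √(-162) = -203*(-106) + 9*I*√2 = 21518 + 9*I*√2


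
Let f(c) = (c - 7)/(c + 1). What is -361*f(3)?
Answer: 361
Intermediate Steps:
f(c) = (-7 + c)/(1 + c)
-361*f(3) = -361*(-7 + 3)/(1 + 3) = -361*(-4)/4 = -361*(-1) = 361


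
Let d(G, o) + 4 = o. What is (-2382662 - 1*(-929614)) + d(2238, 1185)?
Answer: -1451867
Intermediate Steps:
d(G, o) = -4 + o
(-2382662 - 1*(-929614)) + d(2238, 1185) = (-2382662 - 1*(-929614)) + (-4 + 1185) = (-2382662 + 929614) + 1181 = -1453048 + 1181 = -1451867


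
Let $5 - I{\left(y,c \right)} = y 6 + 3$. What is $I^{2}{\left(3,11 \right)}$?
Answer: $256$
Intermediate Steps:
$I{\left(y,c \right)} = 2 - 6 y$ ($I{\left(y,c \right)} = 5 - \left(y 6 + 3\right) = 5 - \left(6 y + 3\right) = 5 - \left(3 + 6 y\right) = 2 - 6 y$)
$I^{2}{\left(3,11 \right)} = \left(2 - 18\right)^{2} = \left(-16\right)^{2} = 256$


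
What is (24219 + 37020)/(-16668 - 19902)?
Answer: -20413/12190 ≈ -1.6746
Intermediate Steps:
(24219 + 37020)/(-16668 - 19902) = 61239/(-36570) = 61239*(-1/36570) = -20413/12190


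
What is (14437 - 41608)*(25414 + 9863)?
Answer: -958511367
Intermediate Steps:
(14437 - 41608)*(25414 + 9863) = -27171*35277 = -958511367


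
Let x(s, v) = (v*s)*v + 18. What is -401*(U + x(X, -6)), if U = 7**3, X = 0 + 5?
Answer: -216941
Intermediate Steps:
X = 5
x(s, v) = 18 + s*v**2 (x(s, v) = (s*v)*v + 18 = s*v**2 + 18 = 18 + s*v**2)
U = 343
-401*(U + x(X, -6)) = -401*(343 + (18 + 5*(-6)**2)) = -401*(343 + (18 + 5*36)) = -401*(343 + (18 + 180)) = -401*(343 + 198) = -401*541 = -216941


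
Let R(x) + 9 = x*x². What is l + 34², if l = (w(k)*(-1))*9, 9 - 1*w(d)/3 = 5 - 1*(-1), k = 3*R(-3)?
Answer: 1075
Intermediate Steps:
R(x) = -9 + x³ (R(x) = -9 + x*x² = -9 + x³)
k = -108 (k = 3*(-9 + (-3)³) = 3*(-9 - 27) = 3*(-36) = -108)
w(d) = 9 (w(d) = 27 - 3*(5 - 1*(-1)) = 27 - 3*(5 + 1) = 27 - 3*6 = 27 - 18 = 9)
l = -81 (l = (9*(-1))*9 = -9*9 = -81)
l + 34² = -81 + 34² = -81 + 1156 = 1075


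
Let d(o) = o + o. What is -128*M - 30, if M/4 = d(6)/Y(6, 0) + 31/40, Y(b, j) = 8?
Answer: -5974/5 ≈ -1194.8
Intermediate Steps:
d(o) = 2*o
M = 91/10 (M = 4*((2*6)/8 + 31/40) = 4*(12*(⅛) + 31*(1/40)) = 4*(3/2 + 31/40) = 4*(91/40) = 91/10 ≈ 9.1000)
-128*M - 30 = -128*91/10 - 30 = -5824/5 - 30 = -5974/5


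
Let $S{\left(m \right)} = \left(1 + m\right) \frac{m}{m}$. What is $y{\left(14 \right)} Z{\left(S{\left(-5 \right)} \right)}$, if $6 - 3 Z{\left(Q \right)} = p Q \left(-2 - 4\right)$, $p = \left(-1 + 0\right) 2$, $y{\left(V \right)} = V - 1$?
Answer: $234$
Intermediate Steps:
$y{\left(V \right)} = -1 + V$
$p = -2$ ($p = \left(-1\right) 2 = -2$)
$S{\left(m \right)} = 1 + m$ ($S{\left(m \right)} = \left(1 + m\right) 1 = 1 + m$)
$Z{\left(Q \right)} = 2 - 4 Q$ ($Z{\left(Q \right)} = 2 - \frac{- 2 Q \left(-2 - 4\right)}{3} = 2 - \frac{- 2 Q \left(-6\right)}{3} = 2 - \frac{12 Q}{3} = 2 - 4 Q$)
$y{\left(14 \right)} Z{\left(S{\left(-5 \right)} \right)} = \left(-1 + 14\right) \left(2 - 4 \left(1 - 5\right)\right) = 13 \left(2 - -16\right) = 13 \left(2 + 16\right) = 13 \cdot 18 = 234$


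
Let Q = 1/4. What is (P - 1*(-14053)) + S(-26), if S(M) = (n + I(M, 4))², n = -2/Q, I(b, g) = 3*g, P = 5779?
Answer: 19848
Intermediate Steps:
Q = ¼ (Q = 1*(¼) = ¼ ≈ 0.25000)
n = -8 (n = -2/¼ = -2*4 = -8)
S(M) = 16 (S(M) = (-8 + 3*4)² = (-8 + 12)² = 4² = 16)
(P - 1*(-14053)) + S(-26) = (5779 - 1*(-14053)) + 16 = (5779 + 14053) + 16 = 19832 + 16 = 19848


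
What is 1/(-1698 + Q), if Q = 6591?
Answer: 1/4893 ≈ 0.00020437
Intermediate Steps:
1/(-1698 + Q) = 1/(-1698 + 6591) = 1/4893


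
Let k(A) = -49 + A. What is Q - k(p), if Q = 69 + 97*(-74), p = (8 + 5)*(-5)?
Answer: -6995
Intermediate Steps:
p = -65 (p = 13*(-5) = -65)
Q = -7109 (Q = 69 - 7178 = -7109)
Q - k(p) = -7109 - (-49 - 65) = -7109 - 1*(-114) = -7109 + 114 = -6995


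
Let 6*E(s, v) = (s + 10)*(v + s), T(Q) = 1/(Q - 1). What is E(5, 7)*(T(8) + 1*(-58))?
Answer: -12150/7 ≈ -1735.7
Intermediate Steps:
T(Q) = 1/(-1 + Q)
E(s, v) = (10 + s)*(s + v)/6 (E(s, v) = ((s + 10)*(v + s))/6 = ((10 + s)*(s + v))/6 = (10 + s)*(s + v)/6)
E(5, 7)*(T(8) + 1*(-58)) = ((1/6)*5**2 + (5/3)*5 + (5/3)*7 + (1/6)*5*7)*(1/(-1 + 8) + 1*(-58)) = ((1/6)*25 + 25/3 + 35/3 + 35/6)*(1/7 - 58) = (25/6 + 25/3 + 35/3 + 35/6)*(1/7 - 58) = 30*(-405/7) = -12150/7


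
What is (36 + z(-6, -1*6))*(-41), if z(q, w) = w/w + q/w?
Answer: -1558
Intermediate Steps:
z(q, w) = 1 + q/w
(36 + z(-6, -1*6))*(-41) = (36 + (-6 - 1*6)/((-1*6)))*(-41) = (36 + (-6 - 6)/(-6))*(-41) = (36 - ⅙*(-12))*(-41) = (36 + 2)*(-41) = 38*(-41) = -1558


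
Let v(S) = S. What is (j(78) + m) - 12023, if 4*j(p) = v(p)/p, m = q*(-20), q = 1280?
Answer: -150491/4 ≈ -37623.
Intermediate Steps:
m = -25600 (m = 1280*(-20) = -25600)
j(p) = ¼ (j(p) = (p/p)/4 = (¼)*1 = ¼)
(j(78) + m) - 12023 = (¼ - 25600) - 12023 = -102399/4 - 12023 = -150491/4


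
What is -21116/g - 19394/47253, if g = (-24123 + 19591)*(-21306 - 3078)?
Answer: -59560986995/145051337024 ≈ -0.41062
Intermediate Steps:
g = 110508288 (g = -4532*(-24384) = 110508288)
-21116/g - 19394/47253 = -21116/110508288 - 19394/47253 = -21116*1/110508288 - 19394*1/47253 = -5279/27627072 - 19394/47253 = -59560986995/145051337024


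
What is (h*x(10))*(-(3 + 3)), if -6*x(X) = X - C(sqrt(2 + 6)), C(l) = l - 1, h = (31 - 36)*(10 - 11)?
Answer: 55 - 10*sqrt(2) ≈ 40.858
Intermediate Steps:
h = 5 (h = -5*(-1) = 5)
C(l) = -1 + l
x(X) = -1/6 - X/6 + sqrt(2)/3 (x(X) = -(X - (-1 + sqrt(2 + 6)))/6 = -(X - (-1 + sqrt(8)))/6 = -(X - (-1 + 2*sqrt(2)))/6 = -(X + (1 - 2*sqrt(2)))/6 = -(1 + X - 2*sqrt(2))/6 = -1/6 - X/6 + sqrt(2)/3)
(h*x(10))*(-(3 + 3)) = (5*(-1/6 - 1/6*10 + sqrt(2)/3))*(-(3 + 3)) = (5*(-1/6 - 5/3 + sqrt(2)/3))*(-1*6) = (5*(-11/6 + sqrt(2)/3))*(-6) = (-55/6 + 5*sqrt(2)/3)*(-6) = 55 - 10*sqrt(2)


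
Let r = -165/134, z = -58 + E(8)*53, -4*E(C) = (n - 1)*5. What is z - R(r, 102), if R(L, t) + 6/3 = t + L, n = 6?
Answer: -130789/268 ≈ -488.02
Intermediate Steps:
E(C) = -25/4 (E(C) = -(6 - 1)*5/4 = -5*5/4 = -¼*25 = -25/4)
z = -1557/4 (z = -58 - 25/4*53 = -58 - 1325/4 = -1557/4 ≈ -389.25)
r = -165/134 (r = -165*1/134 = -165/134 ≈ -1.2313)
R(L, t) = -2 + L + t (R(L, t) = -2 + (t + L) = -2 + (L + t) = -2 + L + t)
z - R(r, 102) = -1557/4 - (-2 - 165/134 + 102) = -1557/4 - 1*13235/134 = -1557/4 - 13235/134 = -130789/268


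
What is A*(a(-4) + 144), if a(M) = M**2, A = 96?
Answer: 15360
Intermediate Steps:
A*(a(-4) + 144) = 96*((-4)**2 + 144) = 96*(16 + 144) = 96*160 = 15360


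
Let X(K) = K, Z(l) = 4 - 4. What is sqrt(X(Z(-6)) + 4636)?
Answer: 2*sqrt(1159) ≈ 68.088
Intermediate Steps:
Z(l) = 0
sqrt(X(Z(-6)) + 4636) = sqrt(0 + 4636) = sqrt(4636) = 2*sqrt(1159)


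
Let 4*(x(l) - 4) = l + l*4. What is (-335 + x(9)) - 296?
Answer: -2463/4 ≈ -615.75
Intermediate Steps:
x(l) = 4 + 5*l/4 (x(l) = 4 + (l + l*4)/4 = 4 + (l + 4*l)/4 = 4 + (5*l)/4 = 4 + 5*l/4)
(-335 + x(9)) - 296 = (-335 + (4 + (5/4)*9)) - 296 = (-335 + (4 + 45/4)) - 296 = (-335 + 61/4) - 296 = -1279/4 - 296 = -2463/4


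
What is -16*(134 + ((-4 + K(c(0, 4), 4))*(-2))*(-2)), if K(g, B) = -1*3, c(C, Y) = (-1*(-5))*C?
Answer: -1696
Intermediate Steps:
c(C, Y) = 5*C
K(g, B) = -3
-16*(134 + ((-4 + K(c(0, 4), 4))*(-2))*(-2)) = -16*(134 + ((-4 - 3)*(-2))*(-2)) = -16*(134 - 7*(-2)*(-2)) = -16*(134 + 14*(-2)) = -16*(134 - 28) = -16*106 = -1696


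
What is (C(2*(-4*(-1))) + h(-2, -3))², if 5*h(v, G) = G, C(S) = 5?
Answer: 484/25 ≈ 19.360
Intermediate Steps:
h(v, G) = G/5
(C(2*(-4*(-1))) + h(-2, -3))² = (5 + (⅕)*(-3))² = (5 - ⅗)² = (22/5)² = 484/25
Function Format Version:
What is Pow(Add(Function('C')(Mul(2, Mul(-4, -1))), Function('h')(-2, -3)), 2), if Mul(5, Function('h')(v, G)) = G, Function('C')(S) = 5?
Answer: Rational(484, 25) ≈ 19.360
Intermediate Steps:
Function('h')(v, G) = Mul(Rational(1, 5), G)
Pow(Add(Function('C')(Mul(2, Mul(-4, -1))), Function('h')(-2, -3)), 2) = Pow(Add(5, Mul(Rational(1, 5), -3)), 2) = Pow(Add(5, Rational(-3, 5)), 2) = Pow(Rational(22, 5), 2) = Rational(484, 25)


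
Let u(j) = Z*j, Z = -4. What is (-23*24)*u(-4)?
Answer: -8832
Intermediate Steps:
u(j) = -4*j
(-23*24)*u(-4) = (-23*24)*(-4*(-4)) = -552*16 = -8832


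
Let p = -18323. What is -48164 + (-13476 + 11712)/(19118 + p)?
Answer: -12764048/265 ≈ -48166.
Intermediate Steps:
-48164 + (-13476 + 11712)/(19118 + p) = -48164 + (-13476 + 11712)/(19118 - 18323) = -48164 - 1764/795 = -48164 - 1764*1/795 = -48164 - 588/265 = -12764048/265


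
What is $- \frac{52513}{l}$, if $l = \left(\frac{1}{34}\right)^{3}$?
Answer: $-2063970952$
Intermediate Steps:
$l = \frac{1}{39304}$ ($l = \left(\frac{1}{34}\right)^{3} = \frac{1}{39304} \approx 2.5443 \cdot 10^{-5}$)
$- \frac{52513}{l} = - 52513 \frac{1}{\frac{1}{39304}} = \left(-52513\right) 39304 = -2063970952$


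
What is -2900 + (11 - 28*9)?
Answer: -3141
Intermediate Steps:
-2900 + (11 - 28*9) = -2900 + (11 - 252) = -2900 - 241 = -3141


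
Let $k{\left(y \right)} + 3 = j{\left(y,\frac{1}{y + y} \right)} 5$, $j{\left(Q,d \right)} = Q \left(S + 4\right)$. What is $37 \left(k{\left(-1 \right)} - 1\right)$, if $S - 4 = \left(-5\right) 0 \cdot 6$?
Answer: $-1628$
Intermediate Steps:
$S = 4$ ($S = 4 + \left(-5\right) 0 \cdot 6 = 4 + 0 \cdot 6 = 4 + 0 = 4$)
$j{\left(Q,d \right)} = 8 Q$ ($j{\left(Q,d \right)} = Q \left(4 + 4\right) = Q 8 = 8 Q$)
$k{\left(y \right)} = -3 + 40 y$ ($k{\left(y \right)} = -3 + 8 y 5 = -3 + 40 y$)
$37 \left(k{\left(-1 \right)} - 1\right) = 37 \left(\left(-3 + 40 \left(-1\right)\right) - 1\right) = 37 \left(\left(-3 - 40\right) - 1\right) = 37 \left(-43 - 1\right) = 37 \left(-44\right) = -1628$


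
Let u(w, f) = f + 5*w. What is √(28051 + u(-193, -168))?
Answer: √26918 ≈ 164.07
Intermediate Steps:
√(28051 + u(-193, -168)) = √(28051 + (-168 + 5*(-193))) = √(28051 + (-168 - 965)) = √(28051 - 1133) = √26918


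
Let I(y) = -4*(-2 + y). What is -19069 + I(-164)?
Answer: -18405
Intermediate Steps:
I(y) = 8 - 4*y
-19069 + I(-164) = -19069 + (8 - 4*(-164)) = -19069 + (8 + 656) = -19069 + 664 = -18405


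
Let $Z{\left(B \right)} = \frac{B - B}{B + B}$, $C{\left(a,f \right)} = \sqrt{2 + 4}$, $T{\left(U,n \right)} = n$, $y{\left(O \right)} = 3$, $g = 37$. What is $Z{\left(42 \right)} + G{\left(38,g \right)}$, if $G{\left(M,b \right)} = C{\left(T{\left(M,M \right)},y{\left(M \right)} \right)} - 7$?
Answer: $-7 + \sqrt{6} \approx -4.5505$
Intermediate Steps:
$C{\left(a,f \right)} = \sqrt{6}$
$Z{\left(B \right)} = 0$ ($Z{\left(B \right)} = \frac{0}{2 B} = 0 \frac{1}{2 B} = 0$)
$G{\left(M,b \right)} = -7 + \sqrt{6}$ ($G{\left(M,b \right)} = \sqrt{6} - 7 = -7 + \sqrt{6}$)
$Z{\left(42 \right)} + G{\left(38,g \right)} = 0 - \left(7 - \sqrt{6}\right) = -7 + \sqrt{6}$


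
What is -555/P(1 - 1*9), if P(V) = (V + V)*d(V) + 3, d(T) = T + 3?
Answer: -555/83 ≈ -6.6867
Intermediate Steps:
d(T) = 3 + T
P(V) = 3 + 2*V*(3 + V) (P(V) = (V + V)*(3 + V) + 3 = (2*V)*(3 + V) + 3 = 2*V*(3 + V) + 3 = 3 + 2*V*(3 + V))
-555/P(1 - 1*9) = -555/(3 + 2*(1 - 1*9)*(3 + (1 - 1*9))) = -555/(3 + 2*(1 - 9)*(3 + (1 - 9))) = -555/(3 + 2*(-8)*(3 - 8)) = -555/(3 + 2*(-8)*(-5)) = -555/(3 + 80) = -555/83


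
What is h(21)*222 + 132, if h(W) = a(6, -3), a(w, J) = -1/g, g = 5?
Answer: 438/5 ≈ 87.600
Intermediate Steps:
a(w, J) = -⅕ (a(w, J) = -1/5 = -1*⅕ = -⅕)
h(W) = -⅕
h(21)*222 + 132 = -⅕*222 + 132 = -222/5 + 132 = 438/5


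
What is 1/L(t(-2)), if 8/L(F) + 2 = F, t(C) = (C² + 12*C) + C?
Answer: -3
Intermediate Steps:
t(C) = C² + 13*C
L(F) = 8/(-2 + F)
1/L(t(-2)) = 1/(8/(-2 - 2*(13 - 2))) = 1/(8/(-2 - 2*11)) = 1/(8/(-2 - 22)) = 1/(8/(-24)) = 1/(8*(-1/24)) = 1/(-⅓) = -3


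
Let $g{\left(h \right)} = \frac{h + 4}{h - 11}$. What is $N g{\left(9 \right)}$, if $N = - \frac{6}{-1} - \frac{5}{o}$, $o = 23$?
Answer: $- \frac{1729}{46} \approx -37.587$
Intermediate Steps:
$g{\left(h \right)} = \frac{4 + h}{-11 + h}$
$N = \frac{133}{23}$ ($N = - \frac{6}{-1} - \frac{5}{23} = \left(-6\right) \left(-1\right) - \frac{5}{23} = 6 - \frac{5}{23} = \frac{133}{23} \approx 5.7826$)
$N g{\left(9 \right)} = \frac{133 \frac{4 + 9}{-11 + 9}}{23} = \frac{133 \frac{1}{-2} \cdot 13}{23} = \frac{133 \left(\left(- \frac{1}{2}\right) 13\right)}{23} = \frac{133}{23} \left(- \frac{13}{2}\right) = - \frac{1729}{46}$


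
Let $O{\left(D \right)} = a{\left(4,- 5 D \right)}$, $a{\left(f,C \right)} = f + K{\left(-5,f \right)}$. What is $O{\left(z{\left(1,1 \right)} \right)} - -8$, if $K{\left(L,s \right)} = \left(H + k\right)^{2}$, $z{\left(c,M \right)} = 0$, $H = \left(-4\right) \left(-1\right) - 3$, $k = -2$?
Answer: $13$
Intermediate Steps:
$H = 1$ ($H = 4 - 3 = 1$)
$K{\left(L,s \right)} = 1$ ($K{\left(L,s \right)} = \left(1 - 2\right)^{2} = \left(-1\right)^{2} = 1$)
$a{\left(f,C \right)} = 1 + f$ ($a{\left(f,C \right)} = f + 1 = 1 + f$)
$O{\left(D \right)} = 5$ ($O{\left(D \right)} = 1 + 4 = 5$)
$O{\left(z{\left(1,1 \right)} \right)} - -8 = 5 - -8 = 5 + 8 = 13$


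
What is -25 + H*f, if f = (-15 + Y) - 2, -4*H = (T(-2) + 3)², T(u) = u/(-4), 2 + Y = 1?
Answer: 241/8 ≈ 30.125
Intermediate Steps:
Y = -1 (Y = -2 + 1 = -1)
T(u) = -u/4 (T(u) = u*(-¼) = -u/4)
H = -49/16 (H = -(-¼*(-2) + 3)²/4 = -(½ + 3)²/4 = -(7/2)²/4 = -¼*49/4 = -49/16 ≈ -3.0625)
f = -18 (f = (-15 - 1) - 2 = -16 - 2 = -18)
-25 + H*f = -25 - 49/16*(-18) = -25 + 441/8 = 241/8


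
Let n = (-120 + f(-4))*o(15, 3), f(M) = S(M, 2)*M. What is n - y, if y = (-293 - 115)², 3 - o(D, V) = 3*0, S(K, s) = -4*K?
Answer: -167016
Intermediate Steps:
o(D, V) = 3 (o(D, V) = 3 - 3*0 = 3 - 1*0 = 3 + 0 = 3)
f(M) = -4*M² (f(M) = (-4*M)*M = -4*M²)
y = 166464 (y = (-408)² = 166464)
n = -552 (n = (-120 - 4*(-4)²)*3 = (-120 - 4*16)*3 = (-120 - 64)*3 = -184*3 = -552)
n - y = -552 - 1*166464 = -552 - 166464 = -167016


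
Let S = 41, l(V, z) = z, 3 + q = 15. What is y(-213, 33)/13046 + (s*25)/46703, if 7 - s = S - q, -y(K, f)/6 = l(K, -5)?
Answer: -2887105/304643669 ≈ -0.0094770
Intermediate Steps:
q = 12 (q = -3 + 15 = 12)
y(K, f) = 30 (y(K, f) = -6*(-5) = 30)
s = -22 (s = 7 - (41 - 1*12) = 7 - (41 - 12) = 7 - 1*29 = 7 - 29 = -22)
y(-213, 33)/13046 + (s*25)/46703 = 30/13046 - 22*25/46703 = 30*(1/13046) - 550*1/46703 = 15/6523 - 550/46703 = -2887105/304643669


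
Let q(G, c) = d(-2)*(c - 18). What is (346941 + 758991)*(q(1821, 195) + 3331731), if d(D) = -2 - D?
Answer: 3684667928292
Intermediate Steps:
q(G, c) = 0 (q(G, c) = (-2 - 1*(-2))*(c - 18) = (-2 + 2)*(-18 + c) = 0*(-18 + c) = 0)
(346941 + 758991)*(q(1821, 195) + 3331731) = (346941 + 758991)*(0 + 3331731) = 1105932*3331731 = 3684667928292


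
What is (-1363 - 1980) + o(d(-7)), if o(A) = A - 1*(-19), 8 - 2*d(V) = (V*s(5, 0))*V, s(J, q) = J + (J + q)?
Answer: -3565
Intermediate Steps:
s(J, q) = q + 2*J
d(V) = 4 - 5*V² (d(V) = 4 - V*(0 + 2*5)*V/2 = 4 - V*(0 + 10)*V/2 = 4 - V*10*V/2 = 4 - 10*V*V/2 = 4 - 5*V²)
o(A) = 19 + A (o(A) = A + 19 = 19 + A)
(-1363 - 1980) + o(d(-7)) = (-1363 - 1980) + (19 + (4 - 5*(-7)²)) = -3343 + (19 + (4 - 5*49)) = -3343 + (19 + (4 - 245)) = -3343 + (19 - 241) = -3343 - 222 = -3565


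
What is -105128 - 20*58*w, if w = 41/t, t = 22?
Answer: -1180188/11 ≈ -1.0729e+5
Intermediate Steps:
w = 41/22 ≈ 1.8636
-105128 - 20*58*w = -105128 - 20*58*41/22 = -105128 - 1160*41/22 = -105128 - 1*23780/11 = -105128 - 23780/11 = -1180188/11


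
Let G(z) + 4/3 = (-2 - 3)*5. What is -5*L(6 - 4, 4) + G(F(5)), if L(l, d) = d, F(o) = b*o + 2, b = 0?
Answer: -139/3 ≈ -46.333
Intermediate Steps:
F(o) = 2 (F(o) = 0*o + 2 = 0 + 2 = 2)
G(z) = -79/3 (G(z) = -4/3 + (-2 - 3)*5 = -4/3 - 5*5 = -4/3 - 25 = -79/3)
-5*L(6 - 4, 4) + G(F(5)) = -5*4 - 79/3 = -20 - 79/3 = -139/3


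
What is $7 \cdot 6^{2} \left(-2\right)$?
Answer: $-504$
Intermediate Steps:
$7 \cdot 6^{2} \left(-2\right) = 7 \cdot 36 \left(-2\right) = 252 \left(-2\right) = -504$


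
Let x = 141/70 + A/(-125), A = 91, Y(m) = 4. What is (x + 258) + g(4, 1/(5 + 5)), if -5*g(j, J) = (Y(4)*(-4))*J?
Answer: 454311/1750 ≈ 259.61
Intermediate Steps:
g(j, J) = 16*J/5 (g(j, J) = -4*(-4)*J/5 = -(-16)*J/5 = 16*J/5)
x = 2251/1750 (x = 141/70 + 91/(-125) = 141*(1/70) + 91*(-1/125) = 141/70 - 91/125 = 2251/1750 ≈ 1.2863)
(x + 258) + g(4, 1/(5 + 5)) = (2251/1750 + 258) + 16/(5*(5 + 5)) = 453751/1750 + (16/5)/10 = 453751/1750 + (16/5)*(⅒) = 453751/1750 + 8/25 = 454311/1750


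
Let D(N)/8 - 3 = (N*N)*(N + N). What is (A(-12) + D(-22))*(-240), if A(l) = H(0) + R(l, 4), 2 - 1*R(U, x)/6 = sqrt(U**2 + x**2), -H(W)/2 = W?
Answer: 40879680 + 5760*sqrt(10) ≈ 4.0898e+7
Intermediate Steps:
H(W) = -2*W
D(N) = 24 + 16*N**3 (D(N) = 24 + 8*((N*N)*(N + N)) = 24 + 8*(N**2*(2*N)) = 24 + 8*(2*N**3) = 24 + 16*N**3)
R(U, x) = 12 - 6*sqrt(U**2 + x**2)
A(l) = 12 - 6*sqrt(16 + l**2) (A(l) = -2*0 + (12 - 6*sqrt(l**2 + 4**2)) = 0 + (12 - 6*sqrt(l**2 + 16)) = 0 + (12 - 6*sqrt(16 + l**2)) = 12 - 6*sqrt(16 + l**2))
(A(-12) + D(-22))*(-240) = ((12 - 6*sqrt(16 + (-12)**2)) + (24 + 16*(-22)**3))*(-240) = ((12 - 6*sqrt(16 + 144)) + (24 + 16*(-10648)))*(-240) = ((12 - 24*sqrt(10)) + (24 - 170368))*(-240) = ((12 - 24*sqrt(10)) - 170344)*(-240) = (-170332 - 24*sqrt(10))*(-240) = 40879680 + 5760*sqrt(10)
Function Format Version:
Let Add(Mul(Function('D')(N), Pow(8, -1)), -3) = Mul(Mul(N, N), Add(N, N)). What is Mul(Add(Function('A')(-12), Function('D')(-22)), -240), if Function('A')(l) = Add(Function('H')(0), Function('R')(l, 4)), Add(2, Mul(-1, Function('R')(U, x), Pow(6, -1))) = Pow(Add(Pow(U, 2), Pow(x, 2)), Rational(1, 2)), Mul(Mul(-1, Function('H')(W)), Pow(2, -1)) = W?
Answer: Add(40879680, Mul(5760, Pow(10, Rational(1, 2)))) ≈ 4.0898e+7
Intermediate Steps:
Function('H')(W) = Mul(-2, W)
Function('D')(N) = Add(24, Mul(16, Pow(N, 3))) (Function('D')(N) = Add(24, Mul(8, Mul(Mul(N, N), Add(N, N)))) = Add(24, Mul(8, Mul(Pow(N, 2), Mul(2, N)))) = Add(24, Mul(8, Mul(2, Pow(N, 3)))) = Add(24, Mul(16, Pow(N, 3))))
Function('R')(U, x) = Add(12, Mul(-6, Pow(Add(Pow(U, 2), Pow(x, 2)), Rational(1, 2))))
Function('A')(l) = Add(12, Mul(-6, Pow(Add(16, Pow(l, 2)), Rational(1, 2)))) (Function('A')(l) = Add(Mul(-2, 0), Add(12, Mul(-6, Pow(Add(Pow(l, 2), Pow(4, 2)), Rational(1, 2))))) = Add(0, Add(12, Mul(-6, Pow(Add(Pow(l, 2), 16), Rational(1, 2))))) = Add(0, Add(12, Mul(-6, Pow(Add(16, Pow(l, 2)), Rational(1, 2))))) = Add(12, Mul(-6, Pow(Add(16, Pow(l, 2)), Rational(1, 2)))))
Mul(Add(Function('A')(-12), Function('D')(-22)), -240) = Mul(Add(Add(12, Mul(-6, Pow(Add(16, Pow(-12, 2)), Rational(1, 2)))), Add(24, Mul(16, Pow(-22, 3)))), -240) = Mul(Add(Add(12, Mul(-6, Pow(Add(16, 144), Rational(1, 2)))), Add(24, Mul(16, -10648))), -240) = Mul(Add(Add(12, Mul(-6, Pow(160, Rational(1, 2)))), Add(24, -170368)), -240) = Mul(Add(Add(12, Mul(-6, Mul(4, Pow(10, Rational(1, 2))))), -170344), -240) = Mul(Add(Add(12, Mul(-24, Pow(10, Rational(1, 2)))), -170344), -240) = Mul(Add(-170332, Mul(-24, Pow(10, Rational(1, 2)))), -240) = Add(40879680, Mul(5760, Pow(10, Rational(1, 2))))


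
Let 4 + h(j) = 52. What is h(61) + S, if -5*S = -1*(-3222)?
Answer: -2982/5 ≈ -596.40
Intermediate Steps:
h(j) = 48 (h(j) = -4 + 52 = 48)
S = -3222/5 (S = -(-1)*(-3222)/5 = -⅕*3222 = -3222/5 ≈ -644.40)
h(61) + S = 48 - 3222/5 = -2982/5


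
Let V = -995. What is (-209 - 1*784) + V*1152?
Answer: -1147233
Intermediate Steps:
(-209 - 1*784) + V*1152 = (-209 - 1*784) - 995*1152 = (-209 - 784) - 1146240 = -993 - 1146240 = -1147233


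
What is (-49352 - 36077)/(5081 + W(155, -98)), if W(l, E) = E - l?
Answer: -85429/4828 ≈ -17.694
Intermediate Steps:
(-49352 - 36077)/(5081 + W(155, -98)) = (-49352 - 36077)/(5081 + (-98 - 1*155)) = -85429/(5081 + (-98 - 155)) = -85429/(5081 - 253) = -85429/4828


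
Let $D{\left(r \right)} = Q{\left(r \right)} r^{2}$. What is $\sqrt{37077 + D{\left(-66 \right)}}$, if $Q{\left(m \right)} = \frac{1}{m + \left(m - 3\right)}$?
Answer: $\frac{\sqrt{8335065}}{15} \approx 192.47$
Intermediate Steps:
$Q{\left(m \right)} = \frac{1}{-3 + 2 m}$ ($Q{\left(m \right)} = \frac{1}{m + \left(m - 3\right)} = \frac{1}{m + \left(-3 + m\right)} = \frac{1}{-3 + 2 m}$)
$D{\left(r \right)} = \frac{r^{2}}{-3 + 2 r}$
$\sqrt{37077 + D{\left(-66 \right)}} = \sqrt{37077 + \frac{\left(-66\right)^{2}}{-3 + 2 \left(-66\right)}} = \sqrt{37077 + \frac{4356}{-3 - 132}} = \sqrt{37077 + \frac{4356}{-135}} = \sqrt{37077 + 4356 \left(- \frac{1}{135}\right)} = \sqrt{37077 - \frac{484}{15}} = \sqrt{\frac{555671}{15}} = \frac{\sqrt{8335065}}{15}$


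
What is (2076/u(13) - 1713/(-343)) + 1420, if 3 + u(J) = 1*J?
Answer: 2799899/1715 ≈ 1632.6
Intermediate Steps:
u(J) = -3 + J (u(J) = -3 + 1*J = -3 + J)
(2076/u(13) - 1713/(-343)) + 1420 = (2076/(-3 + 13) - 1713/(-343)) + 1420 = (2076/10 - 1713*(-1/343)) + 1420 = (2076*(1/10) + 1713/343) + 1420 = (1038/5 + 1713/343) + 1420 = 364599/1715 + 1420 = 2799899/1715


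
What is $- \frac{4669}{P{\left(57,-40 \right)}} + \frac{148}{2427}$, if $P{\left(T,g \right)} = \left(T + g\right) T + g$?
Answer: $- \frac{11194171}{2254683} \approx -4.9649$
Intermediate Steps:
$P{\left(T,g \right)} = g + T \left(T + g\right)$ ($P{\left(T,g \right)} = T \left(T + g\right) + g = g + T \left(T + g\right)$)
$- \frac{4669}{P{\left(57,-40 \right)}} + \frac{148}{2427} = - \frac{4669}{-40 + 57^{2} + 57 \left(-40\right)} + \frac{148}{2427} = - \frac{4669}{-40 + 3249 - 2280} + 148 \cdot \frac{1}{2427} = - \frac{4669}{929} + \frac{148}{2427} = - \frac{11194171}{2254683}$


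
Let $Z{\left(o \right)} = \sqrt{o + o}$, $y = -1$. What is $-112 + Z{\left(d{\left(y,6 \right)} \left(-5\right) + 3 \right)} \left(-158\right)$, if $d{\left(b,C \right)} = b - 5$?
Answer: $-112 - 158 \sqrt{66} \approx -1395.6$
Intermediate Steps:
$d{\left(b,C \right)} = -5 + b$
$Z{\left(o \right)} = \sqrt{2} \sqrt{o}$ ($Z{\left(o \right)} = \sqrt{2 o} = \sqrt{2} \sqrt{o}$)
$-112 + Z{\left(d{\left(y,6 \right)} \left(-5\right) + 3 \right)} \left(-158\right) = -112 + \sqrt{2} \sqrt{\left(-5 - 1\right) \left(-5\right) + 3} \left(-158\right) = -112 + \sqrt{2} \sqrt{\left(-6\right) \left(-5\right) + 3} \left(-158\right) = -112 + \sqrt{2} \sqrt{30 + 3} \left(-158\right) = -112 + \sqrt{2} \sqrt{33} \left(-158\right) = -112 + \sqrt{66} \left(-158\right) = -112 - 158 \sqrt{66}$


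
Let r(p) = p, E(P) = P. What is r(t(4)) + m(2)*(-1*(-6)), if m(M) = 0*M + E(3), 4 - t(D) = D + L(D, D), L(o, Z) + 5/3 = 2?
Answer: 53/3 ≈ 17.667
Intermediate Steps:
L(o, Z) = ⅓ (L(o, Z) = -5/3 + 2 = ⅓)
t(D) = 11/3 - D (t(D) = 4 - (D + ⅓) = 4 - (⅓ + D) = 4 + (-⅓ - D) = 11/3 - D)
m(M) = 3 (m(M) = 0*M + 3 = 0 + 3 = 3)
r(t(4)) + m(2)*(-1*(-6)) = (11/3 - 1*4) + 3*(-1*(-6)) = (11/3 - 4) + 3*6 = -⅓ + 18 = 53/3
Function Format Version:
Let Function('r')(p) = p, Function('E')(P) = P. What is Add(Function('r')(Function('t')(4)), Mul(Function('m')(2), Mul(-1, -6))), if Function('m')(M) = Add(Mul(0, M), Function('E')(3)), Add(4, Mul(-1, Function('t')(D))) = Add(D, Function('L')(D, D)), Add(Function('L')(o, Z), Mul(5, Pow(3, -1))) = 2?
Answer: Rational(53, 3) ≈ 17.667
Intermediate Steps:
Function('L')(o, Z) = Rational(1, 3) (Function('L')(o, Z) = Add(Rational(-5, 3), 2) = Rational(1, 3))
Function('t')(D) = Add(Rational(11, 3), Mul(-1, D)) (Function('t')(D) = Add(4, Mul(-1, Add(D, Rational(1, 3)))) = Add(4, Mul(-1, Add(Rational(1, 3), D))) = Add(4, Add(Rational(-1, 3), Mul(-1, D))) = Add(Rational(11, 3), Mul(-1, D)))
Function('m')(M) = 3 (Function('m')(M) = Add(Mul(0, M), 3) = Add(0, 3) = 3)
Add(Function('r')(Function('t')(4)), Mul(Function('m')(2), Mul(-1, -6))) = Add(Add(Rational(11, 3), Mul(-1, 4)), Mul(3, Mul(-1, -6))) = Add(Add(Rational(11, 3), -4), Mul(3, 6)) = Add(Rational(-1, 3), 18) = Rational(53, 3)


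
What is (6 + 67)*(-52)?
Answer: -3796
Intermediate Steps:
(6 + 67)*(-52) = 73*(-52) = -3796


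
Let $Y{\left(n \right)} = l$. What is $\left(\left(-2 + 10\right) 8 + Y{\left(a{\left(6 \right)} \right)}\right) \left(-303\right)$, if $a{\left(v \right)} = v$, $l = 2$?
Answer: $-19998$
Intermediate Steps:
$Y{\left(n \right)} = 2$
$\left(\left(-2 + 10\right) 8 + Y{\left(a{\left(6 \right)} \right)}\right) \left(-303\right) = \left(\left(-2 + 10\right) 8 + 2\right) \left(-303\right) = \left(8 \cdot 8 + 2\right) \left(-303\right) = \left(64 + 2\right) \left(-303\right) = 66 \left(-303\right) = -19998$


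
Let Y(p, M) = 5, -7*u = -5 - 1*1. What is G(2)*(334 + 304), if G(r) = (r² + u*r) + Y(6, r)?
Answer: 47850/7 ≈ 6835.7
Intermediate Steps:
u = 6/7 (u = -(-5 - 1*1)/7 = -(-5 - 1)/7 = -⅐*(-6) = 6/7 ≈ 0.85714)
G(r) = 5 + r² + 6*r/7 (G(r) = (r² + 6*r/7) + 5 = 5 + r² + 6*r/7)
G(2)*(334 + 304) = (5 + 2² + (6/7)*2)*(334 + 304) = (5 + 4 + 12/7)*638 = (75/7)*638 = 47850/7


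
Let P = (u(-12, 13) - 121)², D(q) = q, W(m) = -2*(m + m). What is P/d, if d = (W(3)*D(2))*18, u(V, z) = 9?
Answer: -784/27 ≈ -29.037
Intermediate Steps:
W(m) = -4*m
P = 12544 (P = (9 - 121)² = (-112)² = 12544)
d = -432 (d = (-4*3*2)*18 = -12*2*18 = -24*18 = -432)
P/d = 12544/(-432) = 12544*(-1/432) = -784/27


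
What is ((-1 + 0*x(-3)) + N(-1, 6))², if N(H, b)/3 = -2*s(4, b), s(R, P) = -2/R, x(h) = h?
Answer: 4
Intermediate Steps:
N(H, b) = 3 (N(H, b) = 3*(-(-4)/4) = 3*(-2*(-½)) = 3*1 = 3)
((-1 + 0*x(-3)) + N(-1, 6))² = ((-1 + 0*(-3)) + 3)² = ((-1 + 0) + 3)² = (-1 + 3)² = 2² = 4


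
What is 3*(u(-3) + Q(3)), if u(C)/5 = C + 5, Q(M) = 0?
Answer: 30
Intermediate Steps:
u(C) = 25 + 5*C (u(C) = 5*(C + 5) = 5*(5 + C) = 25 + 5*C)
3*(u(-3) + Q(3)) = 3*((25 + 5*(-3)) + 0) = 3*((25 - 15) + 0) = 3*(10 + 0) = 3*10 = 30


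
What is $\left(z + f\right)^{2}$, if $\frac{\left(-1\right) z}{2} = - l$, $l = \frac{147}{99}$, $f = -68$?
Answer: $\frac{4605316}{1089} \approx 4228.9$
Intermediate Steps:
$l = \frac{49}{33}$ ($l = 147 \cdot \frac{1}{99} = \frac{49}{33} \approx 1.4848$)
$z = \frac{98}{33}$ ($z = - 2 \left(\left(-1\right) \frac{49}{33}\right) = \left(-2\right) \left(- \frac{49}{33}\right) = \frac{98}{33} \approx 2.9697$)
$\left(z + f\right)^{2} = \left(\frac{98}{33} - 68\right)^{2} = \left(- \frac{2146}{33}\right)^{2} = \frac{4605316}{1089}$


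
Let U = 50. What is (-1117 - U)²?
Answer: 1361889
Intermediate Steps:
(-1117 - U)² = (-1117 - 1*50)² = (-1117 - 50)² = (-1167)² = 1361889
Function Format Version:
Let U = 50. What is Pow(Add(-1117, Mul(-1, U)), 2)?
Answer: 1361889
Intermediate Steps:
Pow(Add(-1117, Mul(-1, U)), 2) = Pow(Add(-1117, Mul(-1, 50)), 2) = Pow(Add(-1117, -50), 2) = Pow(-1167, 2) = 1361889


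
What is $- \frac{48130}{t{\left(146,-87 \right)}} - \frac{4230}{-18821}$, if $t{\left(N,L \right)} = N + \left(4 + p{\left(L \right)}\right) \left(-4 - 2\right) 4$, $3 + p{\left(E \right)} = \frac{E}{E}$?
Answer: $- \frac{452720095}{922229} \approx -490.9$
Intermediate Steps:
$p{\left(E \right)} = -2$ ($p{\left(E \right)} = -3 + \frac{E}{E} = -3 + 1 = -2$)
$t{\left(N,L \right)} = -48 + N$ ($t{\left(N,L \right)} = N + \left(4 - 2\right) \left(-4 - 2\right) 4 = N + 2 \left(-6\right) 4 = N - 48 = -48 + N$)
$- \frac{48130}{t{\left(146,-87 \right)}} - \frac{4230}{-18821} = - \frac{48130}{-48 + 146} - \frac{4230}{-18821} = - \frac{48130}{98} - - \frac{4230}{18821} = \left(-48130\right) \frac{1}{98} + \frac{4230}{18821} = - \frac{24065}{49} + \frac{4230}{18821} = - \frac{452720095}{922229}$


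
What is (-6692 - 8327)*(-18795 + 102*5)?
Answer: 274622415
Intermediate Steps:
(-6692 - 8327)*(-18795 + 102*5) = -15019*(-18795 + 510) = -15019*(-18285) = 274622415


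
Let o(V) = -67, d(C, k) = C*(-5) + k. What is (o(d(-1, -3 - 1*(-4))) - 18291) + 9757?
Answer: -8601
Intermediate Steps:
d(C, k) = k - 5*C (d(C, k) = -5*C + k = k - 5*C)
(o(d(-1, -3 - 1*(-4))) - 18291) + 9757 = (-67 - 18291) + 9757 = -18358 + 9757 = -8601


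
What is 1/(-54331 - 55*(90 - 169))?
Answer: -1/49986 ≈ -2.0006e-5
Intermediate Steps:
1/(-54331 - 55*(90 - 169)) = 1/(-54331 - 55*(-79)) = 1/(-54331 + 4345) = 1/(-49986) = -1/49986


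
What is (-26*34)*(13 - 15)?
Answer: 1768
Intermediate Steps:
(-26*34)*(13 - 15) = -884*(-2) = 1768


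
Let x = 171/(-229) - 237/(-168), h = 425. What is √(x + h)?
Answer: √17500640290/6412 ≈ 20.632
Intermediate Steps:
x = 8515/12824 (x = 171*(-1/229) - 237*(-1/168) = -171/229 + 79/56 = 8515/12824 ≈ 0.66399)
√(x + h) = √(8515/12824 + 425) = √(5458715/12824) = √17500640290/6412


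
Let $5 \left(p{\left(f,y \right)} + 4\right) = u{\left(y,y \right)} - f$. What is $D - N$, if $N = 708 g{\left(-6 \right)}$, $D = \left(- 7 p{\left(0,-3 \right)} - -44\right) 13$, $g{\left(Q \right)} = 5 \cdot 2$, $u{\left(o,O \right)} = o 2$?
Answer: $- \frac{30174}{5} \approx -6034.8$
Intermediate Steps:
$u{\left(o,O \right)} = 2 o$
$g{\left(Q \right)} = 10$
$p{\left(f,y \right)} = -4 - \frac{f}{5} + \frac{2 y}{5}$ ($p{\left(f,y \right)} = -4 + \frac{2 y - f}{5} = -4 + \frac{- f + 2 y}{5} = -4 - \left(- \frac{2 y}{5} + \frac{f}{5}\right) = -4 - \frac{f}{5} + \frac{2 y}{5}$)
$D = \frac{5226}{5}$ ($D = \left(- 7 \left(-4 - 0 + \frac{2}{5} \left(-3\right)\right) - -44\right) 13 = \left(- 7 \left(-4 + 0 - \frac{6}{5}\right) + 44\right) 13 = \left(\left(-7\right) \left(- \frac{26}{5}\right) + 44\right) 13 = \left(\frac{182}{5} + 44\right) 13 = \frac{402}{5} \cdot 13 = \frac{5226}{5} \approx 1045.2$)
$N = 7080$ ($N = 708 \cdot 10 = 7080$)
$D - N = \frac{5226}{5} - 7080 = - \frac{30174}{5}$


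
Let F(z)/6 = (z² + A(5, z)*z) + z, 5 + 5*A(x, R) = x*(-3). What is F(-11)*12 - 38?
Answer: 11050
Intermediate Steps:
A(x, R) = -1 - 3*x/5 (A(x, R) = -1 + (x*(-3))/5 = -1 + (-3*x)/5 = -1 - 3*x/5)
F(z) = -18*z + 6*z² (F(z) = 6*((z² + (-1 - ⅗*5)*z) + z) = 6*((z² + (-1 - 3)*z) + z) = 6*((z² - 4*z) + z) = 6*(z² - 3*z) = -18*z + 6*z²)
F(-11)*12 - 38 = (6*(-11)*(-3 - 11))*12 - 38 = (6*(-11)*(-14))*12 - 38 = 924*12 - 38 = 11088 - 38 = 11050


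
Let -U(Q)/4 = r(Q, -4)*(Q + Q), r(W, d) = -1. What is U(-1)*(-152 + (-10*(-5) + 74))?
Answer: 224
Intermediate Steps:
U(Q) = 8*Q (U(Q) = -(-4)*(Q + Q) = -(-4)*2*Q = -(-8)*Q = 8*Q)
U(-1)*(-152 + (-10*(-5) + 74)) = (8*(-1))*(-152 + (-10*(-5) + 74)) = -8*(-152 + (50 + 74)) = -8*(-152 + 124) = -8*(-28) = 224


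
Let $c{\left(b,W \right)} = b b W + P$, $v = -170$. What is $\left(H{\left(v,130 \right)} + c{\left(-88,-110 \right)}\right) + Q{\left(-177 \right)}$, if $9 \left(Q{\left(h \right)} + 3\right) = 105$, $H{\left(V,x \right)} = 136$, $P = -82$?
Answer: $- \frac{2555332}{3} \approx -8.5178 \cdot 10^{5}$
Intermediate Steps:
$c{\left(b,W \right)} = -82 + W b^{2}$ ($c{\left(b,W \right)} = b b W - 82 = b^{2} W - 82 = W b^{2} - 82 = -82 + W b^{2}$)
$Q{\left(h \right)} = \frac{26}{3}$ ($Q{\left(h \right)} = -3 + \frac{1}{9} \cdot 105 = -3 + \frac{35}{3} = \frac{26}{3}$)
$\left(H{\left(v,130 \right)} + c{\left(-88,-110 \right)}\right) + Q{\left(-177 \right)} = \left(136 - \left(82 + 110 \left(-88\right)^{2}\right)\right) + \frac{26}{3} = \left(136 - 851922\right) + \frac{26}{3} = -851786 + \frac{26}{3} = - \frac{2555332}{3}$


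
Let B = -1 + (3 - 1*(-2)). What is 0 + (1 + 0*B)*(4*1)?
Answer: 4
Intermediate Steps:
B = 4 (B = -1 + (3 + 2) = -1 + 5 = 4)
0 + (1 + 0*B)*(4*1) = 0 + (1 + 0*4)*(4*1) = 0 + (1 + 0)*4 = 0 + 1*4 = 0 + 4 = 4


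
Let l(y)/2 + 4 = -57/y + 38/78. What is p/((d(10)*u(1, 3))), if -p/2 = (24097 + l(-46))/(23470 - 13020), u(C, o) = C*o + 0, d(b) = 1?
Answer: -392926/255645 ≈ -1.5370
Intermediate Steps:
u(C, o) = C*o
l(y) = -274/39 - 114/y (l(y) = -8 + 2*(-57/y + 38/78) = -8 + 2*(-57/y + 38*(1/78)) = -8 + 2*(-57/y + 19/39) = -8 + 2*(19/39 - 57/y) = -8 + (38/39 - 114/y) = -274/39 - 114/y)
p = -392926/85215 (p = -2*(24097 + (-274/39 - 114/(-46)))/(23470 - 13020) = -2*(24097 + (-274/39 - 114*(-1/46)))/10450 = -2*(24097 + (-274/39 + 57/23))/10450 = -2*(24097 - 4079/897)/10450 = -43221860/(897*10450) = -2*196463/85215 = -392926/85215 ≈ -4.6110)
p/((d(10)*u(1, 3))) = -392926/(85215*(1*(1*3))) = -392926/(85215*(1*3)) = -392926/85215/3 = -392926/85215*⅓ = -392926/255645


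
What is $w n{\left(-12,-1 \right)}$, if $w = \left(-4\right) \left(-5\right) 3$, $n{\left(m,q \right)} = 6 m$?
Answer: $-4320$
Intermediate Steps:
$w = 60$ ($w = 20 \cdot 3 = 60$)
$w n{\left(-12,-1 \right)} = 60 \cdot 6 \left(-12\right) = 60 \left(-72\right) = -4320$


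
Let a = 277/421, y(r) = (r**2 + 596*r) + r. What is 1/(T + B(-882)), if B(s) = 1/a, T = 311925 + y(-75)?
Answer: 277/75559096 ≈ 3.6660e-6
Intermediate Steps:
y(r) = r**2 + 597*r
a = 277/421 (a = 277*(1/421) = 277/421 ≈ 0.65796)
T = 272775 (T = 311925 - 75*(597 - 75) = 311925 - 75*522 = 311925 - 39150 = 272775)
B(s) = 421/277 (B(s) = 1/(277/421) = 421/277)
1/(T + B(-882)) = 1/(272775 + 421/277) = 1/(75559096/277) = 277/75559096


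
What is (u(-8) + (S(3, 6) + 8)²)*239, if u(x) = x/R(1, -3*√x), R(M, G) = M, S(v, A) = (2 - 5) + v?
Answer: 13384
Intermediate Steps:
S(v, A) = -3 + v
u(x) = x (u(x) = x/1 = x*1 = x)
(u(-8) + (S(3, 6) + 8)²)*239 = (-8 + ((-3 + 3) + 8)²)*239 = (-8 + (0 + 8)²)*239 = (-8 + 8²)*239 = (-8 + 64)*239 = 56*239 = 13384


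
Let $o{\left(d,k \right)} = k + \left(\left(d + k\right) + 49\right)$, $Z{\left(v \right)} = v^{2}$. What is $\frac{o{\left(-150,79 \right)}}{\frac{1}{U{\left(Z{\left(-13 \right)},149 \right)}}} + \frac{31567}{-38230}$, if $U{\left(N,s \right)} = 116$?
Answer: $\frac{252745193}{38230} \approx 6611.2$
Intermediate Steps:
$o{\left(d,k \right)} = 49 + d + 2 k$ ($o{\left(d,k \right)} = k + \left(49 + d + k\right) = 49 + d + 2 k$)
$\frac{o{\left(-150,79 \right)}}{\frac{1}{U{\left(Z{\left(-13 \right)},149 \right)}}} + \frac{31567}{-38230} = \frac{49 - 150 + 2 \cdot 79}{\frac{1}{116}} + \frac{31567}{-38230} = \left(49 - 150 + 158\right) \frac{1}{\frac{1}{116}} + 31567 \left(- \frac{1}{38230}\right) = 57 \cdot 116 - \frac{31567}{38230} = 6612 - \frac{31567}{38230} = \frac{252745193}{38230}$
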